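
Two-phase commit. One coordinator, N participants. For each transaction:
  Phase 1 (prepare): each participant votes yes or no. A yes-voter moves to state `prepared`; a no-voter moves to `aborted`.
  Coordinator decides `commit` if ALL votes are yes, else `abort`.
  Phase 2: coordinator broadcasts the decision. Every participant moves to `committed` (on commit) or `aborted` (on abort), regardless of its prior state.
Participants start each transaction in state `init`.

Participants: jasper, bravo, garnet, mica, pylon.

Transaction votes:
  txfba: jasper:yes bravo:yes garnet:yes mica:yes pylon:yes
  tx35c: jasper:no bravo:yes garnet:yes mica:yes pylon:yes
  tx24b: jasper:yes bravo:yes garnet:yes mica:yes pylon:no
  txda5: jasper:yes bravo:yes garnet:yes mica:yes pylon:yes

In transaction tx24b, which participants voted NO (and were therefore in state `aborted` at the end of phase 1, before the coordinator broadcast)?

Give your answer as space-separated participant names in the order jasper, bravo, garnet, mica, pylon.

Answer: pylon

Derivation:
Txn tx24b phase 1: jasper yes -> prepared; bravo yes -> prepared; garnet yes -> prepared; mica yes -> prepared; pylon no -> aborted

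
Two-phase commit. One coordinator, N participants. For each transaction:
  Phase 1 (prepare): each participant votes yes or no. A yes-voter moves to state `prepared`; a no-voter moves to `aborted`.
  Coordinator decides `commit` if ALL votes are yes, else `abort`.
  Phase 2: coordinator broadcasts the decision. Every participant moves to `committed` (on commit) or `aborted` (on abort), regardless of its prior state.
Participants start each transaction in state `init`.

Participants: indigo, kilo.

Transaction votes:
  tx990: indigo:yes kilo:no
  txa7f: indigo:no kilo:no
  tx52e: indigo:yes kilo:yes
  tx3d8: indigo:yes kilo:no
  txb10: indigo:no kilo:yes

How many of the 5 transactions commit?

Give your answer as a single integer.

tx990: no from kilo -> abort (commits=0)
txa7f: no from indigo, kilo -> abort (commits=0)
tx52e: all yes -> commit (commits=1)
tx3d8: no from kilo -> abort (commits=1)
txb10: no from indigo -> abort (commits=1)

Answer: 1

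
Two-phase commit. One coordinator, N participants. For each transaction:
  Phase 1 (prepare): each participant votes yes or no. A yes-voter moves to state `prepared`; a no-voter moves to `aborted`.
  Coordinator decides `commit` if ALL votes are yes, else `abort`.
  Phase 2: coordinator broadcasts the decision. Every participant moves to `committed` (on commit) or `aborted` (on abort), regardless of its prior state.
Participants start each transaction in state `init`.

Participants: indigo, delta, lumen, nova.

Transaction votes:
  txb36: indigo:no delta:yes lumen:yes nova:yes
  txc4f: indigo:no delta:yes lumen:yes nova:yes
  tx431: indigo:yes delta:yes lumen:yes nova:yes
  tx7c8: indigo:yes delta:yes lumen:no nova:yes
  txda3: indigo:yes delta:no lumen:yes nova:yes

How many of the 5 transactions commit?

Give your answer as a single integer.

Answer: 1

Derivation:
txb36: no from indigo -> abort (commits=0)
txc4f: no from indigo -> abort (commits=0)
tx431: all yes -> commit (commits=1)
tx7c8: no from lumen -> abort (commits=1)
txda3: no from delta -> abort (commits=1)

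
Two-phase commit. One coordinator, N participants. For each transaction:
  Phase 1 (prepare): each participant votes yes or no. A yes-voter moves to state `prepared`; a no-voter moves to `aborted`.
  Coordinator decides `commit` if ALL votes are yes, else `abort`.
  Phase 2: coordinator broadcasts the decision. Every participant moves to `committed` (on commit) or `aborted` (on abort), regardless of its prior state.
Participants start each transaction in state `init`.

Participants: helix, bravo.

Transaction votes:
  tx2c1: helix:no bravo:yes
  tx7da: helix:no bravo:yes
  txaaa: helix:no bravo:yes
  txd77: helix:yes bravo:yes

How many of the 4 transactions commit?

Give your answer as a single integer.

Answer: 1

Derivation:
tx2c1: no from helix -> abort (commits=0)
tx7da: no from helix -> abort (commits=0)
txaaa: no from helix -> abort (commits=0)
txd77: all yes -> commit (commits=1)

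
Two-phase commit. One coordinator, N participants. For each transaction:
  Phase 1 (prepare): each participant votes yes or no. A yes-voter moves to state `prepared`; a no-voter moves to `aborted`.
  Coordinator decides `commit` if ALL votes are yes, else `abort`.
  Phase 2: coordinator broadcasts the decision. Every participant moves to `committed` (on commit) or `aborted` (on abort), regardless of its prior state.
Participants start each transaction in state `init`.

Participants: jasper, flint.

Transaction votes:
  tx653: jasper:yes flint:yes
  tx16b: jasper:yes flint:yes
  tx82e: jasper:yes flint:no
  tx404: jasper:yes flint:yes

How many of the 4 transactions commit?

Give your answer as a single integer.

tx653: all yes -> commit (commits=1)
tx16b: all yes -> commit (commits=2)
tx82e: no from flint -> abort (commits=2)
tx404: all yes -> commit (commits=3)

Answer: 3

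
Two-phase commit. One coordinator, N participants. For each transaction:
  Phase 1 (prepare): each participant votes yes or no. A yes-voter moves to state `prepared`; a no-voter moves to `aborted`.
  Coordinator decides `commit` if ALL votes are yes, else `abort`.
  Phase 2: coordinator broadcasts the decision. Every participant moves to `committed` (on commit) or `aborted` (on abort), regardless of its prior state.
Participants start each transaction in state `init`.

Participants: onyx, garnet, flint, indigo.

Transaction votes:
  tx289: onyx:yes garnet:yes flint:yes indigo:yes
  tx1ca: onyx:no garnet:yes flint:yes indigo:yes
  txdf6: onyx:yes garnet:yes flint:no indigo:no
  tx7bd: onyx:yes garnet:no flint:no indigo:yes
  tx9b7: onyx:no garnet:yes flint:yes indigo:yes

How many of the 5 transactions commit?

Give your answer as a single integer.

tx289: all yes -> commit (commits=1)
tx1ca: no from onyx -> abort (commits=1)
txdf6: no from flint, indigo -> abort (commits=1)
tx7bd: no from garnet, flint -> abort (commits=1)
tx9b7: no from onyx -> abort (commits=1)

Answer: 1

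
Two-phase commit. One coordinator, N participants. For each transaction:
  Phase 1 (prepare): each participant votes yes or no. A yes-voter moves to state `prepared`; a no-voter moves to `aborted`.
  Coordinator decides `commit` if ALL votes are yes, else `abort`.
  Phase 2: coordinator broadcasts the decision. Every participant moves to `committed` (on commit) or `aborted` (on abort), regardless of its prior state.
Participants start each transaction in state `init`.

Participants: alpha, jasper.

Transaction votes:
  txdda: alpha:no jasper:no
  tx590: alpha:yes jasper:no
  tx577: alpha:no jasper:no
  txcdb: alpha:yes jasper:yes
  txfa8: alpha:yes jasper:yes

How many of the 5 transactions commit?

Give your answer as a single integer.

txdda: no from alpha, jasper -> abort (commits=0)
tx590: no from jasper -> abort (commits=0)
tx577: no from alpha, jasper -> abort (commits=0)
txcdb: all yes -> commit (commits=1)
txfa8: all yes -> commit (commits=2)

Answer: 2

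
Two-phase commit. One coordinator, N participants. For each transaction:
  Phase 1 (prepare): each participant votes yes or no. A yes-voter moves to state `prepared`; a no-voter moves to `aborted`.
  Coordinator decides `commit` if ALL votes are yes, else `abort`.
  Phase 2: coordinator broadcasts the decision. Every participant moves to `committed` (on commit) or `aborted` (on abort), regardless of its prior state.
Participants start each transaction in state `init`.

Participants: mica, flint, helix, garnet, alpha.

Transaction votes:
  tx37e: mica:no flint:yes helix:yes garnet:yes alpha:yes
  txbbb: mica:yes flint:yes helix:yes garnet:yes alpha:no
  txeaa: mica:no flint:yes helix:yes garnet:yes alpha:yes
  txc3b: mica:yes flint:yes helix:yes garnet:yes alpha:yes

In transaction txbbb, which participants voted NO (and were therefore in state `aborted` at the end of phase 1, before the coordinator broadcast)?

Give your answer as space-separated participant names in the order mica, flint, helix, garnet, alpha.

Answer: alpha

Derivation:
Txn txbbb phase 1: mica yes -> prepared; flint yes -> prepared; helix yes -> prepared; garnet yes -> prepared; alpha no -> aborted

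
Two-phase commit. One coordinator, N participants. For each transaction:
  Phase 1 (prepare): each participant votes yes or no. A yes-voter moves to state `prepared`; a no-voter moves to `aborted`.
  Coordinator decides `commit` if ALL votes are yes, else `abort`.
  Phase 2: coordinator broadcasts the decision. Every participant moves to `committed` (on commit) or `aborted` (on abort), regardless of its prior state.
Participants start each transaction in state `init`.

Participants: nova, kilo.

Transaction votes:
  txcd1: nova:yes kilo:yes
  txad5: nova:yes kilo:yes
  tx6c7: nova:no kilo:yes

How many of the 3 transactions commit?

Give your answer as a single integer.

txcd1: all yes -> commit (commits=1)
txad5: all yes -> commit (commits=2)
tx6c7: no from nova -> abort (commits=2)

Answer: 2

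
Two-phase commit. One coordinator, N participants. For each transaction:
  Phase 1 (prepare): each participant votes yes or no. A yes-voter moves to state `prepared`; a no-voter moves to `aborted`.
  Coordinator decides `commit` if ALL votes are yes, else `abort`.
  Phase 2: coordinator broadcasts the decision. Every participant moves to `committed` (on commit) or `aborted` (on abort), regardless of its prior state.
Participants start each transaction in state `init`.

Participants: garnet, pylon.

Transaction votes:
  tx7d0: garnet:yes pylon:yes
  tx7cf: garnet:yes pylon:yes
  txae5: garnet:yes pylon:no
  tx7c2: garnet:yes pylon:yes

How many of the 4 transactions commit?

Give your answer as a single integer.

tx7d0: all yes -> commit (commits=1)
tx7cf: all yes -> commit (commits=2)
txae5: no from pylon -> abort (commits=2)
tx7c2: all yes -> commit (commits=3)

Answer: 3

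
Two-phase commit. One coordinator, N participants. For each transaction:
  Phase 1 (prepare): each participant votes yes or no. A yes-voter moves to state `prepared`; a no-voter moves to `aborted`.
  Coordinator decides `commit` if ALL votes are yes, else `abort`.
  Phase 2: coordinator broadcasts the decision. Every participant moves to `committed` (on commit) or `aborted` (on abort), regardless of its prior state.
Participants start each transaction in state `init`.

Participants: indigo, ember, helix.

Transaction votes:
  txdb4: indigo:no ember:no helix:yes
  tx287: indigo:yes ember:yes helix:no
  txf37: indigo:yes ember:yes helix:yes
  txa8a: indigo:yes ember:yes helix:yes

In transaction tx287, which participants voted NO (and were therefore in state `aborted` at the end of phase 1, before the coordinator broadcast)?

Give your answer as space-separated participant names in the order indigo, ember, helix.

Answer: helix

Derivation:
Txn tx287 phase 1: indigo yes -> prepared; ember yes -> prepared; helix no -> aborted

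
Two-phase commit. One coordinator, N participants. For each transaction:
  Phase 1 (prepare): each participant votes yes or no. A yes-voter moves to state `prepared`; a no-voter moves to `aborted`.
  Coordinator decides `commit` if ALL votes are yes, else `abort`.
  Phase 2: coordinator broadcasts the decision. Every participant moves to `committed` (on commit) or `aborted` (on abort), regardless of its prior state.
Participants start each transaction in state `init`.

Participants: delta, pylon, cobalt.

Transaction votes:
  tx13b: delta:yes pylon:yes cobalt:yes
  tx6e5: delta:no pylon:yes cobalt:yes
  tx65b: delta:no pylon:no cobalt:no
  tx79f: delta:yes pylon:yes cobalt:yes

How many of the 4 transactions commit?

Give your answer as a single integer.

Answer: 2

Derivation:
tx13b: all yes -> commit (commits=1)
tx6e5: no from delta -> abort (commits=1)
tx65b: no from delta, pylon, cobalt -> abort (commits=1)
tx79f: all yes -> commit (commits=2)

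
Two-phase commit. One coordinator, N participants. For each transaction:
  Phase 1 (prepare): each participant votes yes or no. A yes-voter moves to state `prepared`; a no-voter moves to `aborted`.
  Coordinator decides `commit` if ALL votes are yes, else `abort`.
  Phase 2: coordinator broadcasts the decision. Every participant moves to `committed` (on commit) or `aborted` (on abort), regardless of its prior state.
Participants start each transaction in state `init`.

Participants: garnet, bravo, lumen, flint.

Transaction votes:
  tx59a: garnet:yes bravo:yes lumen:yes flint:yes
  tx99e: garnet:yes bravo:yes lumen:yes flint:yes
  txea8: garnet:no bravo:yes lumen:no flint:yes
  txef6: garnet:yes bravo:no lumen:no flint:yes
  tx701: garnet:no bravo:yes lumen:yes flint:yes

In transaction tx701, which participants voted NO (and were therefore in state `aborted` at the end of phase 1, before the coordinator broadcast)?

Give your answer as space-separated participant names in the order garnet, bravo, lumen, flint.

Txn tx701 phase 1: garnet no -> aborted; bravo yes -> prepared; lumen yes -> prepared; flint yes -> prepared

Answer: garnet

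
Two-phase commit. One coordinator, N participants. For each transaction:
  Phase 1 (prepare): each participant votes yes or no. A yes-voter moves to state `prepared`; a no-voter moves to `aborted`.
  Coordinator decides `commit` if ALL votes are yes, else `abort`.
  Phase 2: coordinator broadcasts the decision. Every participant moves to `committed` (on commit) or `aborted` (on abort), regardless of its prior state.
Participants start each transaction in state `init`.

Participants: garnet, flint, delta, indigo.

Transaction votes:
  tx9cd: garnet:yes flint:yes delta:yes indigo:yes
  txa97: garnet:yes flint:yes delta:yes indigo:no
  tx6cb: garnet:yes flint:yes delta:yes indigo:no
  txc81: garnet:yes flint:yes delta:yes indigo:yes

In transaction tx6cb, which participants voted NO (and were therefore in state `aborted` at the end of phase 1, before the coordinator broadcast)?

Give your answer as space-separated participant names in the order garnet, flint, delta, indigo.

Txn tx6cb phase 1: garnet yes -> prepared; flint yes -> prepared; delta yes -> prepared; indigo no -> aborted

Answer: indigo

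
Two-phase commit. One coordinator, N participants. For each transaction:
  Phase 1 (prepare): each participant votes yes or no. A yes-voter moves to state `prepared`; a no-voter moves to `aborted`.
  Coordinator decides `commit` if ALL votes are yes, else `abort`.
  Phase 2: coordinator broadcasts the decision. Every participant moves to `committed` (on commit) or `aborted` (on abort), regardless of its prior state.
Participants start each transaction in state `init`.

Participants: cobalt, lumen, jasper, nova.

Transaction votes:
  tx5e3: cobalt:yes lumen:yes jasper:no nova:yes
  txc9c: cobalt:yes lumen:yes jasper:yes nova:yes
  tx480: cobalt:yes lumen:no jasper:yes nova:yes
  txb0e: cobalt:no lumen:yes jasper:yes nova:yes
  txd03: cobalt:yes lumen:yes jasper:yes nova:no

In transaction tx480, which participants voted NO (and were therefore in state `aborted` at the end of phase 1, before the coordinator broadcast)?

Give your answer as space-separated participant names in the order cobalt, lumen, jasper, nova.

Txn tx480 phase 1: cobalt yes -> prepared; lumen no -> aborted; jasper yes -> prepared; nova yes -> prepared

Answer: lumen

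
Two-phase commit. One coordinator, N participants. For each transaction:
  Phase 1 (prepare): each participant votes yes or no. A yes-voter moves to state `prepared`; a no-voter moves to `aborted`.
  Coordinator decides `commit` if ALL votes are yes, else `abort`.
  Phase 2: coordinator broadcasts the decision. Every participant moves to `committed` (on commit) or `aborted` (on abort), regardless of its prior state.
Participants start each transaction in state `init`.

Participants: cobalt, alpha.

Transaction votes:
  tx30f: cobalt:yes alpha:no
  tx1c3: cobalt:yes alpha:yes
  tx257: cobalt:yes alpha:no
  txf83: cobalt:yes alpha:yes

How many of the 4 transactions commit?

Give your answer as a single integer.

Answer: 2

Derivation:
tx30f: no from alpha -> abort (commits=0)
tx1c3: all yes -> commit (commits=1)
tx257: no from alpha -> abort (commits=1)
txf83: all yes -> commit (commits=2)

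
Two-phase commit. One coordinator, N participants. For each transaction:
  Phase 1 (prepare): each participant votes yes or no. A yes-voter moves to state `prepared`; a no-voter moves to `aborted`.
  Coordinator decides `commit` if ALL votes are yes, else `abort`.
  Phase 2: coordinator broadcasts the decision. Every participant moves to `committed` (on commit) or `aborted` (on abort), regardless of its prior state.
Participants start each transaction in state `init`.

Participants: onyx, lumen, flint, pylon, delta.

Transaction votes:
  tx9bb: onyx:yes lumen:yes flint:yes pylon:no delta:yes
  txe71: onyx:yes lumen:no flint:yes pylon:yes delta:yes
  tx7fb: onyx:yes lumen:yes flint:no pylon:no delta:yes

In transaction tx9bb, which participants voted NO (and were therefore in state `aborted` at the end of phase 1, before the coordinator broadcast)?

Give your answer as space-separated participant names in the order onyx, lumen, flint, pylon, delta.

Answer: pylon

Derivation:
Txn tx9bb phase 1: onyx yes -> prepared; lumen yes -> prepared; flint yes -> prepared; pylon no -> aborted; delta yes -> prepared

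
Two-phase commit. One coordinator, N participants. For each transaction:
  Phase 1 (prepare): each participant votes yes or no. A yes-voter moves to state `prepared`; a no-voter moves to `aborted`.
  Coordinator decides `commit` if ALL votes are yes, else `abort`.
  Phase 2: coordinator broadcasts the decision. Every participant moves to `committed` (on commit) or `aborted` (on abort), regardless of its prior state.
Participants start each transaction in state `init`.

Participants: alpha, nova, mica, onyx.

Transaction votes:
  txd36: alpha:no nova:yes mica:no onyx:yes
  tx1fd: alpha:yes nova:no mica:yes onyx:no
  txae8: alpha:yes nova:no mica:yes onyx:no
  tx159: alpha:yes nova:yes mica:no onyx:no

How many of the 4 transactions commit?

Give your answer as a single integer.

txd36: no from alpha, mica -> abort (commits=0)
tx1fd: no from nova, onyx -> abort (commits=0)
txae8: no from nova, onyx -> abort (commits=0)
tx159: no from mica, onyx -> abort (commits=0)

Answer: 0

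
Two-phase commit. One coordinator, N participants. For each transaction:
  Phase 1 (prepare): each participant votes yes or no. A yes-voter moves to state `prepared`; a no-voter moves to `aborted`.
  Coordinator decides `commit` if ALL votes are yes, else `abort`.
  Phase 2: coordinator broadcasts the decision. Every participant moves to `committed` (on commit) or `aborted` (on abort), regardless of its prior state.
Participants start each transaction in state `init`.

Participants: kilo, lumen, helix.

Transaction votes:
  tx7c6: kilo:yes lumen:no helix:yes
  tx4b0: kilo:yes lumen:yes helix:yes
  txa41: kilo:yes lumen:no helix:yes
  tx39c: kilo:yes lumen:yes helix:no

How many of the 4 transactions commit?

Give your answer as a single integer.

Answer: 1

Derivation:
tx7c6: no from lumen -> abort (commits=0)
tx4b0: all yes -> commit (commits=1)
txa41: no from lumen -> abort (commits=1)
tx39c: no from helix -> abort (commits=1)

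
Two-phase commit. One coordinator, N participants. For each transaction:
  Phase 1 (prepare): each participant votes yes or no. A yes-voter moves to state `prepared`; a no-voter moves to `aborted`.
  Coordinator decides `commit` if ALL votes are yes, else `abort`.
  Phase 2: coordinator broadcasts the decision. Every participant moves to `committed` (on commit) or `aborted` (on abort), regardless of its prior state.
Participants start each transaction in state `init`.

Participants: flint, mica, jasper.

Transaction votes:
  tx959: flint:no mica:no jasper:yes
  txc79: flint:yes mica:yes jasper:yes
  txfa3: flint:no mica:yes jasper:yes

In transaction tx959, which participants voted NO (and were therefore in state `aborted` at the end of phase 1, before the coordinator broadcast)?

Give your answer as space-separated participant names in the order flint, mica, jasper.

Txn tx959 phase 1: flint no -> aborted; mica no -> aborted; jasper yes -> prepared

Answer: flint mica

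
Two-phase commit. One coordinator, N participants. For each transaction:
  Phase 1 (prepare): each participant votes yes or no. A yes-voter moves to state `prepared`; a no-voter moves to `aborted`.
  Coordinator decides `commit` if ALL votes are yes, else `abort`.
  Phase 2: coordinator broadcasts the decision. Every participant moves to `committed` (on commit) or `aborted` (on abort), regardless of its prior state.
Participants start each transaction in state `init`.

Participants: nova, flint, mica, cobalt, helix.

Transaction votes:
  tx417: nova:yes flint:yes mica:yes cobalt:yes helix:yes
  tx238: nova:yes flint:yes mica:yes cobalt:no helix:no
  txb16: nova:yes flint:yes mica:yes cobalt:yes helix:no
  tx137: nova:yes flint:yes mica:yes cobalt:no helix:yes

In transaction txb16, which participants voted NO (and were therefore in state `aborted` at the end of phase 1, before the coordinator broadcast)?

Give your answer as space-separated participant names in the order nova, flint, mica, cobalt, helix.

Txn txb16 phase 1: nova yes -> prepared; flint yes -> prepared; mica yes -> prepared; cobalt yes -> prepared; helix no -> aborted

Answer: helix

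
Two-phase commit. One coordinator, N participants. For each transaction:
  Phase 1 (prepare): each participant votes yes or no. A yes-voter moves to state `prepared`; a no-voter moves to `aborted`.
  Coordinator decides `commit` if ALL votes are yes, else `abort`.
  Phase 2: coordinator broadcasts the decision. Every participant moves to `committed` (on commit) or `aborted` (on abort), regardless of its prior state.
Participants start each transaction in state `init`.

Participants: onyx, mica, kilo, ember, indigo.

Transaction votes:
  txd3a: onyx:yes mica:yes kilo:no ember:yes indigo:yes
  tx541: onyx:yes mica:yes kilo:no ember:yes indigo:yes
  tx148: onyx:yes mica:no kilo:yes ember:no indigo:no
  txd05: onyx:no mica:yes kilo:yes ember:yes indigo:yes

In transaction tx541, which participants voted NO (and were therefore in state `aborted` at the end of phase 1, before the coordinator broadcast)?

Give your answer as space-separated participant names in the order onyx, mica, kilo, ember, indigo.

Answer: kilo

Derivation:
Txn tx541 phase 1: onyx yes -> prepared; mica yes -> prepared; kilo no -> aborted; ember yes -> prepared; indigo yes -> prepared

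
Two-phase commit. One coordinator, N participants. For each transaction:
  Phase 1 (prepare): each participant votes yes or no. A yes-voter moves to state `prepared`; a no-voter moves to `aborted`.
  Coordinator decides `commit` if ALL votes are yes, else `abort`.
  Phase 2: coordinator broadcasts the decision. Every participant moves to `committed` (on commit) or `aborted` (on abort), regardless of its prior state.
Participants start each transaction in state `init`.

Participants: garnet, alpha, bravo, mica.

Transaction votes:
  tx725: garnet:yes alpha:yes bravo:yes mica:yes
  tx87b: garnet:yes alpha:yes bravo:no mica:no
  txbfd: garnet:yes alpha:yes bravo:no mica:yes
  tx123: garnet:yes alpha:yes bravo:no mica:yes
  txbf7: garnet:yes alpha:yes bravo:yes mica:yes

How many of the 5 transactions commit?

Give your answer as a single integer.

Answer: 2

Derivation:
tx725: all yes -> commit (commits=1)
tx87b: no from bravo, mica -> abort (commits=1)
txbfd: no from bravo -> abort (commits=1)
tx123: no from bravo -> abort (commits=1)
txbf7: all yes -> commit (commits=2)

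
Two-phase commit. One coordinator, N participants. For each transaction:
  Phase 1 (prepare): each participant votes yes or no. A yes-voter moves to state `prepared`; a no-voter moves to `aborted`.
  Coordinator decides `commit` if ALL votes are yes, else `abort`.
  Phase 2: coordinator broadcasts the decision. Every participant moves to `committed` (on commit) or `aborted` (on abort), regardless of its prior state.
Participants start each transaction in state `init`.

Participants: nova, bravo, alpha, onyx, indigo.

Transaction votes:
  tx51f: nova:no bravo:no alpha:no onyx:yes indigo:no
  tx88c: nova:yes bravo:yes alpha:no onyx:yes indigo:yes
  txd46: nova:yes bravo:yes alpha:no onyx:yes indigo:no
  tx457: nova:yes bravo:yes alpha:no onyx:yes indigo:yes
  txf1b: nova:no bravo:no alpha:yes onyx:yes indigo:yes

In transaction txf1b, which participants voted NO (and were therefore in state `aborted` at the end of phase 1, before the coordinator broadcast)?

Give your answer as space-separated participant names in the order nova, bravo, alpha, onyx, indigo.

Txn txf1b phase 1: nova no -> aborted; bravo no -> aborted; alpha yes -> prepared; onyx yes -> prepared; indigo yes -> prepared

Answer: nova bravo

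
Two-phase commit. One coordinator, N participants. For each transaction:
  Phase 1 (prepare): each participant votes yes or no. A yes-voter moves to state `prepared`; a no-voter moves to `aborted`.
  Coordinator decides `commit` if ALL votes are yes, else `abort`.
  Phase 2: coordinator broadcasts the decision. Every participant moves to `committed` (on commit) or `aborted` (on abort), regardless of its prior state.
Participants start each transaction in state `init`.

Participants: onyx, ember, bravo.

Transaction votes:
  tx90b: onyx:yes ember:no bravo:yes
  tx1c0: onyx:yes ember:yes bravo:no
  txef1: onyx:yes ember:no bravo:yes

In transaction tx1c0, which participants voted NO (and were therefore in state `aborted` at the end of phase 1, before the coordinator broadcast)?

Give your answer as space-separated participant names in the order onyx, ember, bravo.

Answer: bravo

Derivation:
Txn tx1c0 phase 1: onyx yes -> prepared; ember yes -> prepared; bravo no -> aborted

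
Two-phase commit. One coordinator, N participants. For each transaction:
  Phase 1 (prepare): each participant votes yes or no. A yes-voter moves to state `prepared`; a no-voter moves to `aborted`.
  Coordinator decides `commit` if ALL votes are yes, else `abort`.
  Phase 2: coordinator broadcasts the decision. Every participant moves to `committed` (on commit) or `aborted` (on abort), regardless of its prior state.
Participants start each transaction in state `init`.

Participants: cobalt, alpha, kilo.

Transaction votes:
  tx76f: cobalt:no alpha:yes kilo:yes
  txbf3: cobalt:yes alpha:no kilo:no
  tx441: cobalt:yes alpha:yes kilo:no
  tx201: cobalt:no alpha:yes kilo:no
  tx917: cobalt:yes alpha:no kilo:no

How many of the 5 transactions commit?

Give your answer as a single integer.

tx76f: no from cobalt -> abort (commits=0)
txbf3: no from alpha, kilo -> abort (commits=0)
tx441: no from kilo -> abort (commits=0)
tx201: no from cobalt, kilo -> abort (commits=0)
tx917: no from alpha, kilo -> abort (commits=0)

Answer: 0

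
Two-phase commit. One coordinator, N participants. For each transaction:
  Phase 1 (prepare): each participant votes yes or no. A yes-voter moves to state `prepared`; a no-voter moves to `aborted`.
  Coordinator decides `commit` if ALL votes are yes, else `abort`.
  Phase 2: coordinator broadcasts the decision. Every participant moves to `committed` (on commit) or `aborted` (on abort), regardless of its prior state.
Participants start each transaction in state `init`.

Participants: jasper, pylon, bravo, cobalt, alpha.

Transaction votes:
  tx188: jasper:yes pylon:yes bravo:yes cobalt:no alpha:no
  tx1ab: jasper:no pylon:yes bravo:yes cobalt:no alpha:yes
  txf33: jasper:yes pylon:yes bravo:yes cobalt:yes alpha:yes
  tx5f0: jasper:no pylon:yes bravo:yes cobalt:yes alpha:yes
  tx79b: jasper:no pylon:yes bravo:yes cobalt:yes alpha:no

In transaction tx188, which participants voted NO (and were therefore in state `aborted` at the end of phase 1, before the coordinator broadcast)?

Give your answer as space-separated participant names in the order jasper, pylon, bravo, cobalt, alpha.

Txn tx188 phase 1: jasper yes -> prepared; pylon yes -> prepared; bravo yes -> prepared; cobalt no -> aborted; alpha no -> aborted

Answer: cobalt alpha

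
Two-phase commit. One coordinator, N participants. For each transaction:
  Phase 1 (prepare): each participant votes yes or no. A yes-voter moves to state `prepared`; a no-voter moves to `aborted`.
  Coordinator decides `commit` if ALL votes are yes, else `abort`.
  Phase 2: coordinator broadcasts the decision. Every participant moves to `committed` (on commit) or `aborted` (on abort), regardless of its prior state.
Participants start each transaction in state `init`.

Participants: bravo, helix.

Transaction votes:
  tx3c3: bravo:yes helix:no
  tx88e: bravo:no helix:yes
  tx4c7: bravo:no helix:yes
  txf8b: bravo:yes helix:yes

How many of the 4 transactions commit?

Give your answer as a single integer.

Answer: 1

Derivation:
tx3c3: no from helix -> abort (commits=0)
tx88e: no from bravo -> abort (commits=0)
tx4c7: no from bravo -> abort (commits=0)
txf8b: all yes -> commit (commits=1)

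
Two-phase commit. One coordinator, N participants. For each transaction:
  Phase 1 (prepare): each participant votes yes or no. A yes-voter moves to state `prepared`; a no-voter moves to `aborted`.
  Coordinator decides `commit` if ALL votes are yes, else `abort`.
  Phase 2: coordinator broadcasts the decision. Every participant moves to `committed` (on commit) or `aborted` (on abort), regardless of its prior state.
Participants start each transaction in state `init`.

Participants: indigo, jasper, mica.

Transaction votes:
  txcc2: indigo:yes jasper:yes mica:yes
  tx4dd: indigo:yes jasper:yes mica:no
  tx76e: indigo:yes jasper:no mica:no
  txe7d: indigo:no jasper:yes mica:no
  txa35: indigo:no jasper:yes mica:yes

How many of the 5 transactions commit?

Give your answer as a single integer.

Answer: 1

Derivation:
txcc2: all yes -> commit (commits=1)
tx4dd: no from mica -> abort (commits=1)
tx76e: no from jasper, mica -> abort (commits=1)
txe7d: no from indigo, mica -> abort (commits=1)
txa35: no from indigo -> abort (commits=1)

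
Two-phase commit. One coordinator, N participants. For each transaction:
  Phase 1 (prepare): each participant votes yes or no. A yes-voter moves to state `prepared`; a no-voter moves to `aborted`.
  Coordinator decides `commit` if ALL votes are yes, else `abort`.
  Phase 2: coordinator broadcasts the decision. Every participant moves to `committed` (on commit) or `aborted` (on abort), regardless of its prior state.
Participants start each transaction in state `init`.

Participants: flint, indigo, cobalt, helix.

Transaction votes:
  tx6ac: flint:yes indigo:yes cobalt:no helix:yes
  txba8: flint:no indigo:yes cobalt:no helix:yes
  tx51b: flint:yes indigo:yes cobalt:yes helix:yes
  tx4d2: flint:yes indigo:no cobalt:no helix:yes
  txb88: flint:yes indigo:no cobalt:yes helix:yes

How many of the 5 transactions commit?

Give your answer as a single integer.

tx6ac: no from cobalt -> abort (commits=0)
txba8: no from flint, cobalt -> abort (commits=0)
tx51b: all yes -> commit (commits=1)
tx4d2: no from indigo, cobalt -> abort (commits=1)
txb88: no from indigo -> abort (commits=1)

Answer: 1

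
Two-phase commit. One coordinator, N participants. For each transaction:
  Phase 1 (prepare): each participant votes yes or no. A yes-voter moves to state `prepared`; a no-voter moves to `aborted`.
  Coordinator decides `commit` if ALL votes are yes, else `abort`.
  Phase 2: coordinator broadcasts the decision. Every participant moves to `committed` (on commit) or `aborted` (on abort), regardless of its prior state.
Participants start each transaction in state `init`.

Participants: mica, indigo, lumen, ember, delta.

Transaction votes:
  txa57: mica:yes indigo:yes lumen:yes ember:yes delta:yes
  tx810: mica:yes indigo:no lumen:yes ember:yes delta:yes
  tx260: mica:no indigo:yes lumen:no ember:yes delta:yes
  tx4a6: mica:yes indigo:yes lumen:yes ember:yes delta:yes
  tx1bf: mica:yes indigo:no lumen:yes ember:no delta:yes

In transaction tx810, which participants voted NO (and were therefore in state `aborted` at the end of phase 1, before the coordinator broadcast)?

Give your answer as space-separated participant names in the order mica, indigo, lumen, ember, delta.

Txn tx810 phase 1: mica yes -> prepared; indigo no -> aborted; lumen yes -> prepared; ember yes -> prepared; delta yes -> prepared

Answer: indigo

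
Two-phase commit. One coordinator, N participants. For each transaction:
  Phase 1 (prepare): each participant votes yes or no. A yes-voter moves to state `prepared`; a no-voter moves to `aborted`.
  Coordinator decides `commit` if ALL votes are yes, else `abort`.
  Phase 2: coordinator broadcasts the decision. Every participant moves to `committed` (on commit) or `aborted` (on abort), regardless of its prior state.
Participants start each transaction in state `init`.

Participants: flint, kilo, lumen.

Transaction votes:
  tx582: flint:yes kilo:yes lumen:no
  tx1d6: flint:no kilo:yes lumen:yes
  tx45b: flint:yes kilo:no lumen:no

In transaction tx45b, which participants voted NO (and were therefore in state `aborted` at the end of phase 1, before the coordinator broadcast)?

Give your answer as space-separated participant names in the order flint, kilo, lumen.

Txn tx45b phase 1: flint yes -> prepared; kilo no -> aborted; lumen no -> aborted

Answer: kilo lumen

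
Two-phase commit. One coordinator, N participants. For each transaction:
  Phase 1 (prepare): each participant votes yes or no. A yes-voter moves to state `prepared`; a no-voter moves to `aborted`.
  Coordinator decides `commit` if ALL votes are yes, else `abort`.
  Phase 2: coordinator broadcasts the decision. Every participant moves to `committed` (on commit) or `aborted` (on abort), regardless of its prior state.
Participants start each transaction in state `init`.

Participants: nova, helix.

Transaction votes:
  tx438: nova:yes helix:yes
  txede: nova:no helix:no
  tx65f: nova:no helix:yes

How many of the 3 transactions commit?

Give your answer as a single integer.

Answer: 1

Derivation:
tx438: all yes -> commit (commits=1)
txede: no from nova, helix -> abort (commits=1)
tx65f: no from nova -> abort (commits=1)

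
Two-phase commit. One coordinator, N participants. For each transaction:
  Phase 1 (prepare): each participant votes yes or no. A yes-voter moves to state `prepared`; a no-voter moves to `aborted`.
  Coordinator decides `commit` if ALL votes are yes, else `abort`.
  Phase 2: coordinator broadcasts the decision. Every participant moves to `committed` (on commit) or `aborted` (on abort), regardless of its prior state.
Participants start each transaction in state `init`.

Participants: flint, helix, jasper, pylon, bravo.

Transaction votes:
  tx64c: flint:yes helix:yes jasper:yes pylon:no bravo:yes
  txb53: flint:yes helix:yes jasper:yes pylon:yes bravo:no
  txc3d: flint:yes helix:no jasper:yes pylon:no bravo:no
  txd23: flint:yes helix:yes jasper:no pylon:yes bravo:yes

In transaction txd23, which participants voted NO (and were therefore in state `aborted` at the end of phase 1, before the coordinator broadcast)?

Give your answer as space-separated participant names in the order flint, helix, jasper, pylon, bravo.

Txn txd23 phase 1: flint yes -> prepared; helix yes -> prepared; jasper no -> aborted; pylon yes -> prepared; bravo yes -> prepared

Answer: jasper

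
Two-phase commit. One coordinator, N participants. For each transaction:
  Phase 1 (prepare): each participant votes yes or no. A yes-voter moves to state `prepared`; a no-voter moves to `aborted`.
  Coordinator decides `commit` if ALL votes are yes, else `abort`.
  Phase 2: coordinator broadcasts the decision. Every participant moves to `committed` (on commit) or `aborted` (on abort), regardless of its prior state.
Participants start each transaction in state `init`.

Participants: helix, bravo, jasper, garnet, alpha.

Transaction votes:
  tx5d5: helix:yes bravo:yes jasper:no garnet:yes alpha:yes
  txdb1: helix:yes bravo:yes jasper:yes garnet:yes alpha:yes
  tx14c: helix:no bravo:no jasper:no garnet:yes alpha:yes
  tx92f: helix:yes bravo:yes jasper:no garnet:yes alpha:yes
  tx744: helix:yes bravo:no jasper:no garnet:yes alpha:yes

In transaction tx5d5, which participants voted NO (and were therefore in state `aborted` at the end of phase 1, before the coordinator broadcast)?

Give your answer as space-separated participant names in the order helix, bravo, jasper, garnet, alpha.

Answer: jasper

Derivation:
Txn tx5d5 phase 1: helix yes -> prepared; bravo yes -> prepared; jasper no -> aborted; garnet yes -> prepared; alpha yes -> prepared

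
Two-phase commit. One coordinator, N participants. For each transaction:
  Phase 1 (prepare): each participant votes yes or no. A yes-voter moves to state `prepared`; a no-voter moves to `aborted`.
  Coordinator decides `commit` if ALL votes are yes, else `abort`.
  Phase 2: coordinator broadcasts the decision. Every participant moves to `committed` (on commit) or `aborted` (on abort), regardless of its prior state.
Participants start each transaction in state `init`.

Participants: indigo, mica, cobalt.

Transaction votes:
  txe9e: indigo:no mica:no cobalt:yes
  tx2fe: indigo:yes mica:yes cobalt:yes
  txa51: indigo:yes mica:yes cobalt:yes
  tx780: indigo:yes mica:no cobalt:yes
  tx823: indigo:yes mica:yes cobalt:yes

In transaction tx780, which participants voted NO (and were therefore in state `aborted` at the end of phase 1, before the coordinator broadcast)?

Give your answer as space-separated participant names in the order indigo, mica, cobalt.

Answer: mica

Derivation:
Txn tx780 phase 1: indigo yes -> prepared; mica no -> aborted; cobalt yes -> prepared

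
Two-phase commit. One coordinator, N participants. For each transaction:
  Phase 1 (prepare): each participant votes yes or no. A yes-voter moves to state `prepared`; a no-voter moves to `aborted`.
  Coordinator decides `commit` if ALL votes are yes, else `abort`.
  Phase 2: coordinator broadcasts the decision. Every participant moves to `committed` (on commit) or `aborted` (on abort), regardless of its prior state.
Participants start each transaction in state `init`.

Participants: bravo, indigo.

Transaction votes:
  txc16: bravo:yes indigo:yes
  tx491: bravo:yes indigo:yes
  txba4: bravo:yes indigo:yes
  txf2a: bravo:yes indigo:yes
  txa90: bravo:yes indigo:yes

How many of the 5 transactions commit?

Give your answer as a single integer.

Answer: 5

Derivation:
txc16: all yes -> commit (commits=1)
tx491: all yes -> commit (commits=2)
txba4: all yes -> commit (commits=3)
txf2a: all yes -> commit (commits=4)
txa90: all yes -> commit (commits=5)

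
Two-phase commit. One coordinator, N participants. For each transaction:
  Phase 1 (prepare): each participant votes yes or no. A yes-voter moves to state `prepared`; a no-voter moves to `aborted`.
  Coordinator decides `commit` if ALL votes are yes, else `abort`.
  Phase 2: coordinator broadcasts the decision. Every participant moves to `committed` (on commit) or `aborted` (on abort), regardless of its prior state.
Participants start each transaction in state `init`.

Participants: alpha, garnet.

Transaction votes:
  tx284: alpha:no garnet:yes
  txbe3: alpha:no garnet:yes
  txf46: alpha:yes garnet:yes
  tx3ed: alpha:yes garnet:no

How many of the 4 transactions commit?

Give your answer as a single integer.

Answer: 1

Derivation:
tx284: no from alpha -> abort (commits=0)
txbe3: no from alpha -> abort (commits=0)
txf46: all yes -> commit (commits=1)
tx3ed: no from garnet -> abort (commits=1)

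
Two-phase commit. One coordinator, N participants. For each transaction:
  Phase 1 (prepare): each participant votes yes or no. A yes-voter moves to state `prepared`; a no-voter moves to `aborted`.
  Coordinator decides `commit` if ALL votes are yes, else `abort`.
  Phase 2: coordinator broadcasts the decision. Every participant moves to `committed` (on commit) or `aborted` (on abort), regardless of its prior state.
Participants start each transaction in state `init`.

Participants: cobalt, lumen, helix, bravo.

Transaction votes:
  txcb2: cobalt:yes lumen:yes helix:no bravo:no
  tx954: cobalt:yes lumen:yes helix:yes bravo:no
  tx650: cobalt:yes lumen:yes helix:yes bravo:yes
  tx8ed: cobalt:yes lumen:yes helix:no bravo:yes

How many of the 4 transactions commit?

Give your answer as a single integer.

txcb2: no from helix, bravo -> abort (commits=0)
tx954: no from bravo -> abort (commits=0)
tx650: all yes -> commit (commits=1)
tx8ed: no from helix -> abort (commits=1)

Answer: 1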